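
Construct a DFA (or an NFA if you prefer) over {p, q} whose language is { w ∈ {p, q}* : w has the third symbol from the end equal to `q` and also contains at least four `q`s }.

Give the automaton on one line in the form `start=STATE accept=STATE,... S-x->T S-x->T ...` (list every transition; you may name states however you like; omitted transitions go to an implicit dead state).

start=A accept=H,K,L,O A-p->A A-q->B B-p->B B-q->C C-p->D C-q->E D-p->D D-q->F E-p->G E-q->H F-p->G F-q->I G-p->J G-q->K H-p->L H-q->H I-p->L I-q->H J-p->J J-q->M K-p->N K-q->I L-p->O L-q->K M-p->N M-q->I N-p->O N-q->K O-p->J O-q->M

Run two small machines in parallel and take their product. The first has 15 states tracking the last 3 symbols read; the second has 6 states tracking the count of `q`s, saturating at 5. A product state is a pair (one from each), accepting exactly when both do. Equivalent product states are then merged.
With 15 states:
       p  q 
>  A   A  B 
   B   B  C 
   C   D  E 
   D   D  F 
   E   G  H 
   F   G  I 
   G   J  K 
 * H   L  H 
   I   L  H 
   J   J  M 
 * K   N  I 
 * L   O  K 
   M   N  I 
   N   O  K 
 * O   J  M 
(> = start, * = accepting)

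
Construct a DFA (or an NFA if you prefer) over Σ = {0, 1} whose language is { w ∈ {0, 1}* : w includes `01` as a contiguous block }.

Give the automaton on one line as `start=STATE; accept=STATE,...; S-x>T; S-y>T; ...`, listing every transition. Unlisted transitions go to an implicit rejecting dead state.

start=S0; accept=S2; S0-0>S1; S0-1>S0; S1-0>S1; S1-1>S2; S2-0>S2; S2-1>S2

Track how much of `01` has been matched so far: state S0 is no progress, S2 is the absorbing accept state reached once `01` has occurred. Intermediate states record partial matches; on a mismatch, fall back to the longest reusable overlap.
With 3 states:
        0   1  
>  S0   S1  S0 
   S1   S1  S2 
 * S2   S2  S2 
(> = start, * = accepting)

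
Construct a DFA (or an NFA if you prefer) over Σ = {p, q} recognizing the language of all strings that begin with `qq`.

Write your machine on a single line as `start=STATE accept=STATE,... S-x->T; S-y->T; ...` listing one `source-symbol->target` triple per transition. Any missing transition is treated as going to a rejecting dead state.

start=S0; accept=S2; S0-p->S3; S0-q->S1; S1-p->S3; S1-q->S2; S2-p->S2; S2-q->S2; S3-p->S3; S3-q->S3

Check the first 2 symbols one by one: S0 through S1 record how many have matched `qq` so far; any wrong symbol goes to the dead state S3. After all 2 match we enter the accepting sink S2.
        p   q  
>  S0   S3  S1 
   S1   S3  S2 
 * S2   S2  S2 
   S3   S3  S3 
(> = start, * = accepting)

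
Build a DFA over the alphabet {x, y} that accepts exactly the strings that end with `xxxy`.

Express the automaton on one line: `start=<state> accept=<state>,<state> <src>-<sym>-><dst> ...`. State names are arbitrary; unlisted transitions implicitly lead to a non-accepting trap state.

Let each state record the length of the longest suffix of the input read so far that is also a prefix of `xxxy`. q1 means the last symbol is `x`; q2 means the last 2 symbols are `xx`; q3 means the last 3 symbols are `xxx`; q4 means the last 4 symbols are `xxxy`. Accept only at q4, where the string currently ends in `xxxy`.
With 5 states:
        x   y  
>  q0   q1  q0 
   q1   q2  q0 
   q2   q3  q0 
   q3   q3  q4 
 * q4   q1  q0 
(> = start, * = accepting)

start=q0 accept=q4 q0-x->q1 q0-y->q0 q1-x->q2 q1-y->q0 q2-x->q3 q2-y->q0 q3-x->q3 q3-y->q4 q4-x->q1 q4-y->q0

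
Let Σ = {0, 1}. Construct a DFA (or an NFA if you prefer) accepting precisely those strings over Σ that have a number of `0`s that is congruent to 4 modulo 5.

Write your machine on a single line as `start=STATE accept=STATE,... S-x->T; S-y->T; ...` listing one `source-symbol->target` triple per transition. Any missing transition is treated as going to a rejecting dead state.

Keep the running count of `0`s modulo 5: each `0` advances along the cycle q0 → q1 → q2 → q3 → q4 → q0 while other symbols loop. Accept at q4.
        0   1  
>  q0   q1  q0 
   q1   q2  q1 
   q2   q3  q2 
   q3   q4  q3 
 * q4   q0  q4 
(> = start, * = accepting)

start=q0; accept=q4; q0-0->q1; q0-1->q0; q1-0->q2; q1-1->q1; q2-0->q3; q2-1->q2; q3-0->q4; q3-1->q3; q4-0->q0; q4-1->q4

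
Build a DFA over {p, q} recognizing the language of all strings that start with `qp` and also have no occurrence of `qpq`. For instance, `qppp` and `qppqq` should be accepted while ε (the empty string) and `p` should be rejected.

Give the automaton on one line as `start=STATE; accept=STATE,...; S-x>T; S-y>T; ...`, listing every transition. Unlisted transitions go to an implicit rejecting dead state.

start=S0; accept=S4,S6,S9; S0-p>S1; S0-q>S2; S1-p>S1; S1-q>S3; S2-p>S4; S2-q>S3; S3-p>S5; S3-q>S3; S4-p>S6; S4-q>S7; S5-p>S1; S5-q>S8; S6-p>S6; S6-q>S9; S7-p>S7; S7-q>S7; S8-p>S8; S8-q>S8; S9-p>S4; S9-q>S9

Handle the two conditions separately and then intersect. The first has 4 states tracking whether the input so far still matches the prefix `qp`; the second has 4 states tracking partial matches of the forbidden pattern `qpq`. A product state is a pair (one from each), accepting exactly when both do.
A 10-state machine:
        p   q  
>  S0   S1  S2 
   S1   S1  S3 
   S2   S4  S3 
   S3   S5  S3 
 * S4   S6  S7 
   S5   S1  S8 
 * S6   S6  S9 
   S7   S7  S7 
   S8   S8  S8 
 * S9   S4  S9 
(> = start, * = accepting)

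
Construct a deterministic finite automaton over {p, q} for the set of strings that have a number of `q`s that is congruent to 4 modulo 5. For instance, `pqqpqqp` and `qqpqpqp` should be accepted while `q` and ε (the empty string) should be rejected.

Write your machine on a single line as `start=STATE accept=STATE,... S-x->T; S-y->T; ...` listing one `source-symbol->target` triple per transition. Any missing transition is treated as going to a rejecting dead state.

start=s0; accept=s4; s0-p->s0; s0-q->s1; s1-p->s1; s1-q->s2; s2-p->s2; s2-q->s3; s3-p->s3; s3-q->s4; s4-p->s4; s4-q->s0

The only thing that matters is how many `q`s have appeared, reduced mod 5. Use one state per residue: s0 for 0, …, s4 for 4. Reading `q` moves to the next residue; anything else stays put. s4 is accepting.
5 states suffice.
        p   q  
>  s0   s0  s1 
   s1   s1  s2 
   s2   s2  s3 
   s3   s3  s4 
 * s4   s4  s0 
(> = start, * = accepting)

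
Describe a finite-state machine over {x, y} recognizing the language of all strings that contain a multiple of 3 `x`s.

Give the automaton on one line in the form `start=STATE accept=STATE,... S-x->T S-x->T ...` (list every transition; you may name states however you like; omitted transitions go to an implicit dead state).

start=s0 accept=s0 s0-x->s1 s0-y->s0 s1-x->s2 s1-y->s1 s2-x->s0 s2-y->s2

The only thing that matters is how many `x`s have appeared, reduced mod 3. Use one state per residue: s0 for 0, …, s2 for 2. Reading `x` moves to the next residue; anything else stays put. s0 is accepting.
3 states suffice.
        x   y  
>* s0   s1  s0 
   s1   s2  s1 
   s2   s0  s2 
(> = start, * = accepting)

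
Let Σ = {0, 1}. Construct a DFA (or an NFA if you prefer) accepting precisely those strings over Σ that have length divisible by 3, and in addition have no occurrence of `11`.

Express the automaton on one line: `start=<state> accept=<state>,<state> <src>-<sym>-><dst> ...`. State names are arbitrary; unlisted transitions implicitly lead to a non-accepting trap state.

Run two small machines in parallel and take their product. The first has 3 states tracking the input length modulo 3; the second has 3 states tracking partial matches of the forbidden pattern `11`. A product state is a pair (one from each), accepting exactly when both do.
        0   1  
>* S0   S1  S2 
   S1   S3  S4 
   S2   S3  S5 
   S3   S0  S6 
   S4   S0  S7 
   S5   S7  S7 
 * S6   S1  S8 
   S7   S8  S8 
   S8   S5  S5 
(> = start, * = accepting)

start=S0 accept=S0,S6 S0-0->S1 S0-1->S2 S1-0->S3 S1-1->S4 S2-0->S3 S2-1->S5 S3-0->S0 S3-1->S6 S4-0->S0 S4-1->S7 S5-0->S7 S5-1->S7 S6-0->S1 S6-1->S8 S7-0->S8 S7-1->S8 S8-0->S5 S8-1->S5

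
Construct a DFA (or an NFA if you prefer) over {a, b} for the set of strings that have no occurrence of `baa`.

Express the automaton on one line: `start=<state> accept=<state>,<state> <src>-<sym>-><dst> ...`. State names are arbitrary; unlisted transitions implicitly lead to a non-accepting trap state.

start=s0 accept=s0,s1,s2 s0-a->s0 s0-b->s1 s1-a->s2 s1-b->s1 s2-a->s3 s2-b->s1 s3-a->s3 s3-b->s3

Track partial matches of the forbidden pattern `baa`. State s3 is a dead state reached once `baa` has occurred; every other state accepts. s0 means no part of `baa` is currently matched.
With 4 states:
        a   b  
>* s0   s0  s1 
 * s1   s2  s1 
 * s2   s3  s1 
   s3   s3  s3 
(> = start, * = accepting)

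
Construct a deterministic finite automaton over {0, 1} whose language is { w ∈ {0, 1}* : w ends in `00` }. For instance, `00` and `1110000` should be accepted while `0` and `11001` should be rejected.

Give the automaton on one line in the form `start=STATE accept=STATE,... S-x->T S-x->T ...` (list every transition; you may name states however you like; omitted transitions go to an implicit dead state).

Let each state record the length of the longest suffix of the input read so far that is also a prefix of `00`. q1 means the last symbol is `0`; q2 means the last 2 symbols are `00`. Accept only at q2, where the string currently ends in `00`.
3 states suffice.
        0   1  
>  q0   q1  q0 
   q1   q2  q0 
 * q2   q2  q0 
(> = start, * = accepting)

start=q0 accept=q2 q0-0->q1 q0-1->q0 q1-0->q2 q1-1->q0 q2-0->q2 q2-1->q0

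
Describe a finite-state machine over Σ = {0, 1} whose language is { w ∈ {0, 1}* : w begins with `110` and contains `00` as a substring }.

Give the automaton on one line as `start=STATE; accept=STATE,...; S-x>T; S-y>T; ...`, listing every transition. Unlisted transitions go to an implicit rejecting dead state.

start=A; accept=H; A-0>B; A-1>C; B-0>D; B-1>E; C-0>B; C-1>F; D-0>D; D-1>D; E-0>B; E-1>E; F-0>G; F-1>E; G-0>H; G-1>I; H-0>H; H-1>H; I-0>G; I-1>I

Run two small machines in parallel and take their product. One (5 states) tracks whether the input so far still matches the prefix `110`; the other (3 states) tracks whether and how much of `00` has been seen. Each combined state is a pair, one component from each; accept when both components accept.
       0  1 
>  A   B  C 
   B   D  E 
   C   B  F 
   D   D  D 
   E   B  E 
   F   G  E 
   G   H  I 
 * H   H  H 
   I   G  I 
(> = start, * = accepting)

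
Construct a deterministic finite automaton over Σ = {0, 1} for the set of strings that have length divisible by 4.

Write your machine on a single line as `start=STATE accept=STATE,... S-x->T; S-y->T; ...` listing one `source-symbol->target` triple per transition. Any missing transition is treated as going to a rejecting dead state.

Count input length modulo 4: every symbol advances one step around the cycle s0 → s1 → s2 → s3 → s0. Accept at s0.
With 4 states:
        0   1  
>* s0   s1  s1 
   s1   s2  s2 
   s2   s3  s3 
   s3   s0  s0 
(> = start, * = accepting)

start=s0; accept=s0; s0-0->s1; s0-1->s1; s1-0->s2; s1-1->s2; s2-0->s3; s2-1->s3; s3-0->s0; s3-1->s0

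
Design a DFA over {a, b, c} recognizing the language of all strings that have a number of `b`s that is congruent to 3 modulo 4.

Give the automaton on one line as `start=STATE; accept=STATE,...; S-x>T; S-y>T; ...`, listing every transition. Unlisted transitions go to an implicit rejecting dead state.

Keep the running count of `b`s modulo 4: each `b` advances along the cycle q0 → q1 → q2 → q3 → q0 while other symbols loop. Accept at q3.
With 4 states:
        a   b   c  
>  q0   q0  q1  q0 
   q1   q1  q2  q1 
   q2   q2  q3  q2 
 * q3   q3  q0  q3 
(> = start, * = accepting)

start=q0; accept=q3; q0-a>q0; q0-b>q1; q0-c>q0; q1-a>q1; q1-b>q2; q1-c>q1; q2-a>q2; q2-b>q3; q2-c>q2; q3-a>q3; q3-b>q0; q3-c>q3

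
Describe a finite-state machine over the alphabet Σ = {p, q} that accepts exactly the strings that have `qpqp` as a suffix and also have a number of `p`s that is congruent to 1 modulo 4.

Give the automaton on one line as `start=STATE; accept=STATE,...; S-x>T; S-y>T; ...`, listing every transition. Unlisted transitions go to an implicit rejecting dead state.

start=s0; accept=s7; s0-p>s1; s0-q>s0; s1-p>s2; s1-q>s1; s2-p>s3; s2-q>s2; s3-p>s0; s3-q>s4; s4-p>s5; s4-q>s4; s5-p>s1; s5-q>s6; s6-p>s7; s6-q>s0; s7-p>s2; s7-q>s1

Run two small machines in parallel and take their product. The first has 5 states tracking how much of the suffix `qpqp` has currently been matched; the second has 4 states tracking the count of `p`s modulo 4. A product state is a pair (one from each), accepting exactly when both do. Equivalent product states are then merged.
8 states suffice.
        p   q  
>  s0   s1  s0 
   s1   s2  s1 
   s2   s3  s2 
   s3   s0  s4 
   s4   s5  s4 
   s5   s1  s6 
   s6   s7  s0 
 * s7   s2  s1 
(> = start, * = accepting)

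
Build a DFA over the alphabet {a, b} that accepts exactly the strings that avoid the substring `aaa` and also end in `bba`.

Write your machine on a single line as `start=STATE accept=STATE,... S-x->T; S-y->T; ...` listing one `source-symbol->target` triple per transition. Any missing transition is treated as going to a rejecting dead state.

Handle the two conditions separately and then intersect. One (4 states) tracks partial matches of the forbidden pattern `aaa`; the other (4 states) tracks how much of the suffix `bba` has currently been matched. Each combined state is a pair, one component from each; accept when both components accept.
10 states suffice.
        a   b  
>  s0   s1  s2 
   s1   s3  s2 
   s2   s1  s4 
   s3   s5  s2 
   s4   s6  s4 
   s5   s5  s7 
 * s6   s3  s2 
   s7   s5  s8 
   s8   s9  s8 
   s9   s5  s7 
(> = start, * = accepting)

start=s0; accept=s6; s0-a->s1; s0-b->s2; s1-a->s3; s1-b->s2; s2-a->s1; s2-b->s4; s3-a->s5; s3-b->s2; s4-a->s6; s4-b->s4; s5-a->s5; s5-b->s7; s6-a->s3; s6-b->s2; s7-a->s5; s7-b->s8; s8-a->s9; s8-b->s8; s9-a->s5; s9-b->s7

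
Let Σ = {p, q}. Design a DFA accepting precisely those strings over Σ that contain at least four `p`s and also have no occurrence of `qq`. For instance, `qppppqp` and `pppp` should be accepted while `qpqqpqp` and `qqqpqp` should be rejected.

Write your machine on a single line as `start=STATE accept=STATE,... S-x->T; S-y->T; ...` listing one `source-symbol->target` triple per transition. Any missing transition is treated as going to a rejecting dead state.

Run two small machines in parallel and take their product. One (6 states) tracks the count of `p`s, saturating at 5; the other (3 states) tracks partial matches of the forbidden pattern `qq`. Each combined state is a pair, one component from each; accept when both components accept.
An 18-state machine:
       p  q 
>  A   B  C 
   B   D  E 
   C   B  F 
   D   G  H 
   E   D  I 
   F   I  F 
   G   J  K 
   H   G  L 
   I   L  I 
 * J   M  N 
   K   J  O 
   L   O  L 
 * M   M  P 
 * N   M  Q 
   O   Q  O 
 * P   M  R 
   Q   R  Q 
   R   R  R 
(> = start, * = accepting)

start=A; accept=J,M,N,P; A-p->B; A-q->C; B-p->D; B-q->E; C-p->B; C-q->F; D-p->G; D-q->H; E-p->D; E-q->I; F-p->I; F-q->F; G-p->J; G-q->K; H-p->G; H-q->L; I-p->L; I-q->I; J-p->M; J-q->N; K-p->J; K-q->O; L-p->O; L-q->L; M-p->M; M-q->P; N-p->M; N-q->Q; O-p->Q; O-q->O; P-p->M; P-q->R; Q-p->R; Q-q->Q; R-p->R; R-q->R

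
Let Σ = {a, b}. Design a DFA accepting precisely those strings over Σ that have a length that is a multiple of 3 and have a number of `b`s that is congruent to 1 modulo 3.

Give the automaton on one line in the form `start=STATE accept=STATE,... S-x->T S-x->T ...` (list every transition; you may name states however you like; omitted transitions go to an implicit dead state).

start=q0 accept=q6 q0-a->q1 q0-b->q2 q1-a->q3 q1-b->q4 q2-a->q4 q2-b->q5 q3-a->q0 q3-b->q6 q4-a->q6 q4-b->q7 q5-a->q7 q5-b->q0 q6-a->q2 q6-b->q8 q7-a->q8 q7-b->q1 q8-a->q5 q8-b->q3

Build one automaton per condition and run them in lockstep. One (3 states) tracks the input length modulo 3; the other (3 states) tracks the count of `b`s modulo 3. Each combined state is a pair, one component from each; accept when both components accept.
A 9-state machine:
        a   b  
>  q0   q1  q2 
   q1   q3  q4 
   q2   q4  q5 
   q3   q0  q6 
   q4   q6  q7 
   q5   q7  q0 
 * q6   q2  q8 
   q7   q8  q1 
   q8   q5  q3 
(> = start, * = accepting)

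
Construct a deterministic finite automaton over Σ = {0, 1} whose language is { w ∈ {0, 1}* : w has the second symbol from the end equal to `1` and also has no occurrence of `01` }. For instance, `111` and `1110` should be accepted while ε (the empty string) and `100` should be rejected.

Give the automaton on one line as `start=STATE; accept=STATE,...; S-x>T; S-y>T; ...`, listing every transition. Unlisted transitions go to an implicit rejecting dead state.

start=A; accept=D,E; A-0>B; A-1>C; B-0>B; B-1>B; C-0>D; C-1>E; D-0>B; D-1>B; E-0>D; E-1>E

Handle the two conditions separately and then intersect. One (7 states) tracks the last 2 symbols read; the other (3 states) tracks partial matches of the forbidden pattern `01`. Each combined state is a pair, one component from each; accept when both components accept. After merging equivalent states the machine shrinks.
5 states suffice.
       0  1 
>  A   B  C 
   B   B  B 
   C   D  E 
 * D   B  B 
 * E   D  E 
(> = start, * = accepting)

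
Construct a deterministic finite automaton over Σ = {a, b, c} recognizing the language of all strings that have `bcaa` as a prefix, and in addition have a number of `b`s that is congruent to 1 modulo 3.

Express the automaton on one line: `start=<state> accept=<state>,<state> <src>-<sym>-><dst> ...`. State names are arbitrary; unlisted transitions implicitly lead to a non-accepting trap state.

start=q0 accept=q5 q0-a->q1 q0-b->q2 q0-c->q1 q1-a->q1 q1-b->q1 q1-c->q1 q2-a->q1 q2-b->q1 q2-c->q3 q3-a->q4 q3-b->q1 q3-c->q1 q4-a->q5 q4-b->q1 q4-c->q1 q5-a->q5 q5-b->q6 q5-c->q5 q6-a->q6 q6-b->q7 q6-c->q6 q7-a->q7 q7-b->q5 q7-c->q7

Build one automaton per condition and run them in lockstep. One (6 states) tracks whether the input so far still matches the prefix `bcaa`; the other (3 states) tracks the count of `b`s modulo 3. Each combined state is a pair, one component from each; accept when both components accept. Equivalent product states are then merged.
        a   b   c  
>  q0   q1  q2  q1 
   q1   q1  q1  q1 
   q2   q1  q1  q3 
   q3   q4  q1  q1 
   q4   q5  q1  q1 
 * q5   q5  q6  q5 
   q6   q6  q7  q6 
   q7   q7  q5  q7 
(> = start, * = accepting)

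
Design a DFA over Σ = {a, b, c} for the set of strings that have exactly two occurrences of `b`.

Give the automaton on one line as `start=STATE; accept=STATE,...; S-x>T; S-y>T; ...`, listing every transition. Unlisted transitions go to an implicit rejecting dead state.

Count `b`s, saturating at 3: states s0 through s2 mean 0 through 2 `b`s seen; s3 means more than 2. Each `b` increments (capped at s3); other symbols loop. Accept from {s2}.
A 4-state machine:
        a   b   c  
>  s0   s0  s1  s0 
   s1   s1  s2  s1 
 * s2   s2  s3  s2 
   s3   s3  s3  s3 
(> = start, * = accepting)

start=s0; accept=s2; s0-a>s0; s0-b>s1; s0-c>s0; s1-a>s1; s1-b>s2; s1-c>s1; s2-a>s2; s2-b>s3; s2-c>s2; s3-a>s3; s3-b>s3; s3-c>s3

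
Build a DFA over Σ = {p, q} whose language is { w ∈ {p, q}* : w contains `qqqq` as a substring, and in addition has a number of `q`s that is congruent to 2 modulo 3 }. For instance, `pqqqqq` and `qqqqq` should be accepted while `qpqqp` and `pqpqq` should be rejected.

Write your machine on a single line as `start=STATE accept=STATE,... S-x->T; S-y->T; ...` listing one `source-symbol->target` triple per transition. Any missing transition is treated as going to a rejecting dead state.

Run two small machines in parallel and take their product. The first has 5 states tracking whether and how much of `qqqq` has been seen; the second has 3 states tracking the count of `q`s modulo 3. A product state is a pair (one from each), accepting exactly when both do.
With 15 states:
          p    q  
>  S0     S0   S1 
   S1     S2   S3 
   S2     S2   S4 
   S3     S5   S6 
   S4     S5   S7 
   S5     S5   S8 
   S6     S0   S9 
   S7     S0  S10 
   S8     S0  S11 
   S9     S9  S12 
   S10    S2  S12 
   S11    S2  S13 
 * S12   S12  S14 
   S13    S5  S14 
   S14   S14   S9 
(> = start, * = accepting)

start=S0; accept=S12; S0-p->S0; S0-q->S1; S1-p->S2; S1-q->S3; S2-p->S2; S2-q->S4; S3-p->S5; S3-q->S6; S4-p->S5; S4-q->S7; S5-p->S5; S5-q->S8; S6-p->S0; S6-q->S9; S7-p->S0; S7-q->S10; S8-p->S0; S8-q->S11; S9-p->S9; S9-q->S12; S10-p->S2; S10-q->S12; S11-p->S2; S11-q->S13; S12-p->S12; S12-q->S14; S13-p->S5; S13-q->S14; S14-p->S14; S14-q->S9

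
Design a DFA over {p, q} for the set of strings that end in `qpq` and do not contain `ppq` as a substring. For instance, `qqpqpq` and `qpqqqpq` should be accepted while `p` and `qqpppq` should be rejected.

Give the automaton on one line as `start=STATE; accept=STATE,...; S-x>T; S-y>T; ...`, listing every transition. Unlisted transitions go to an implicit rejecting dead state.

start=A; accept=F; A-p>B; A-q>C; B-p>D; B-q>C; C-p>E; C-q>C; D-p>D; D-q>D; E-p>D; E-q>F; F-p>E; F-q>C

Handle the two conditions separately and then intersect. One (4 states) tracks how much of the suffix `qpq` has currently been matched; the other (4 states) tracks partial matches of the forbidden pattern `ppq`. Each combined state is a pair, one component from each; accept when both components accept. Equivalent product states are then merged.
       p  q 
>  A   B  C 
   B   D  C 
   C   E  C 
   D   D  D 
   E   D  F 
 * F   E  C 
(> = start, * = accepting)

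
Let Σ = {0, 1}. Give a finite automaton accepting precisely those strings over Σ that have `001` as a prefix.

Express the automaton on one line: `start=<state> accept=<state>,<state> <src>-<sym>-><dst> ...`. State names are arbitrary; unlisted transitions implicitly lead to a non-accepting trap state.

Check the first 3 symbols one by one: S0 through S2 record how many have matched `001` so far; any wrong symbol goes to the dead state S4. After all 3 match we enter the accepting sink S3.
With 5 states:
        0   1  
>  S0   S1  S4 
   S1   S2  S4 
   S2   S4  S3 
 * S3   S3  S3 
   S4   S4  S4 
(> = start, * = accepting)

start=S0 accept=S3 S0-0->S1 S0-1->S4 S1-0->S2 S1-1->S4 S2-0->S4 S2-1->S3 S3-0->S3 S3-1->S3 S4-0->S4 S4-1->S4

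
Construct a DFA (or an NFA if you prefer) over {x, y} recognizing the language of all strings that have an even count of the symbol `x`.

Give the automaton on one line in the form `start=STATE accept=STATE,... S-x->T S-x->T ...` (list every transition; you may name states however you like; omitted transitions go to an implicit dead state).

The only thing that matters is how many `x`s have appeared, reduced mod 2. Use one state per residue: s0 for 0, …, s1 for 1. Reading `x` moves to the next residue; anything else stays put. s0 is accepting.
2 states suffice.
        x   y  
>* s0   s1  s0 
   s1   s0  s1 
(> = start, * = accepting)

start=s0 accept=s0 s0-x->s1 s0-y->s0 s1-x->s0 s1-y->s1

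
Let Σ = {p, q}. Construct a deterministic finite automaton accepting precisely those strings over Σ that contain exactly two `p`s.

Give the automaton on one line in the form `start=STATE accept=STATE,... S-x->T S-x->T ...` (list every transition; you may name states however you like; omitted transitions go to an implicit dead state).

Count `p`s, saturating at 3: states S0 through S2 mean 0 through 2 `p`s seen; S3 means more than 2. Each `p` increments (capped at S3); other symbols loop. Accept from {S2}.
With 4 states:
        p   q  
>  S0   S1  S0 
   S1   S2  S1 
 * S2   S3  S2 
   S3   S3  S3 
(> = start, * = accepting)

start=S0 accept=S2 S0-p->S1 S0-q->S0 S1-p->S2 S1-q->S1 S2-p->S3 S2-q->S2 S3-p->S3 S3-q->S3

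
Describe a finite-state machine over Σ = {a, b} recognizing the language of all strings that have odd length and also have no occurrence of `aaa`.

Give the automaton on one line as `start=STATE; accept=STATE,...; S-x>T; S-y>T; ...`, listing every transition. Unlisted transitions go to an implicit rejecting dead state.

start=q0; accept=q1,q2,q6; q0-a>q1; q0-b>q2; q1-a>q3; q1-b>q0; q2-a>q4; q2-b>q0; q3-a>q5; q3-b>q2; q4-a>q6; q4-b>q2; q5-a>q7; q5-b>q7; q6-a>q7; q6-b>q0; q7-a>q5; q7-b>q5

Run two small machines in parallel and take their product. The first has 2 states tracking the input length modulo 2; the second has 4 states tracking partial matches of the forbidden pattern `aaa`. A product state is a pair (one from each), accepting exactly when both do.
8 states suffice.
        a   b  
>  q0   q1  q2 
 * q1   q3  q0 
 * q2   q4  q0 
   q3   q5  q2 
   q4   q6  q2 
   q5   q7  q7 
 * q6   q7  q0 
   q7   q5  q5 
(> = start, * = accepting)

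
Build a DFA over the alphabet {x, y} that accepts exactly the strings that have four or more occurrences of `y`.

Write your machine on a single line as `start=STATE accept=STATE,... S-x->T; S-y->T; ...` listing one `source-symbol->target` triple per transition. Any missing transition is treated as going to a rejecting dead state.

Count `y`s, saturating at 5: states q0 through q4 mean 0 through 4 `y`s seen; q5 means more than 4. Each `y` increments (capped at q5); other symbols loop. Accept from {q4, q5}.
A 6-state machine:
        x   y  
>  q0   q0  q1 
   q1   q1  q2 
   q2   q2  q3 
   q3   q3  q4 
 * q4   q4  q5 
 * q5   q5  q5 
(> = start, * = accepting)

start=q0; accept=q4,q5; q0-x->q0; q0-y->q1; q1-x->q1; q1-y->q2; q2-x->q2; q2-y->q3; q3-x->q3; q3-y->q4; q4-x->q4; q4-y->q5; q5-x->q5; q5-y->q5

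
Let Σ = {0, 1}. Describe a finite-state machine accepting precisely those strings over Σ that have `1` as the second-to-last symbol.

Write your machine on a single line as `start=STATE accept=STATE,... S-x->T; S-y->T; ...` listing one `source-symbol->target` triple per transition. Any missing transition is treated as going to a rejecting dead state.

start=q0; accept=q5,q6; q0-0->q1; q0-1->q2; q1-0->q3; q1-1->q4; q2-0->q5; q2-1->q6; q3-0->q3; q3-1->q4; q4-0->q5; q4-1->q6; q5-0->q3; q5-1->q4; q6-0->q5; q6-1->q6

A DFA must remember the last 2 symbols (since which symbol is second-to-last isn't known until the input ends). Use one state per possible window of the last ≤2 symbols; accept from those whose window starts with `1`.
With 7 states:
        0   1  
>  q0   q1  q2 
   q1   q3  q4 
   q2   q5  q6 
   q3   q3  q4 
   q4   q5  q6 
 * q5   q3  q4 
 * q6   q5  q6 
(> = start, * = accepting)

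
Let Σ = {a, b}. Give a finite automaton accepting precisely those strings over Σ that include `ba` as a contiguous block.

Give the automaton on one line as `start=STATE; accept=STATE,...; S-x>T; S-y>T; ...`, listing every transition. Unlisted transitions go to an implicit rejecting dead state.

start=q0; accept=q2; q0-a>q0; q0-b>q1; q1-a>q2; q1-b>q1; q2-a>q2; q2-b>q2

States q0..q1 record the length of the longest prefix of `ba` that matches the current input suffix. Reaching q2 means `ba` has been seen, and we stay there forever. Accept from q2.
        a   b  
>  q0   q0  q1 
   q1   q2  q1 
 * q2   q2  q2 
(> = start, * = accepting)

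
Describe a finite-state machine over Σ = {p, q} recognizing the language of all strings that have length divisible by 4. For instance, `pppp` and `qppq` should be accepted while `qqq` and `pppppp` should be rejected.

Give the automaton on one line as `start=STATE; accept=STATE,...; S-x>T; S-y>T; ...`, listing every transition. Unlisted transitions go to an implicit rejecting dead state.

Count input length modulo 4: every symbol advances one step around the cycle S0 → S1 → S2 → S3 → S0. Accept at S0.
A 4-state machine:
        p   q  
>* S0   S1  S1 
   S1   S2  S2 
   S2   S3  S3 
   S3   S0  S0 
(> = start, * = accepting)

start=S0; accept=S0; S0-p>S1; S0-q>S1; S1-p>S2; S1-q>S2; S2-p>S3; S2-q>S3; S3-p>S0; S3-q>S0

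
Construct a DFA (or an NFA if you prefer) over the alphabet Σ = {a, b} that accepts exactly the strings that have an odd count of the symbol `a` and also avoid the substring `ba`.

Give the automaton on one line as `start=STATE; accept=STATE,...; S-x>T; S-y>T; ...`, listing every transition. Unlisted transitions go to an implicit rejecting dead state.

Run two small machines in parallel and take their product. One (2 states) tracks the count of `a`s modulo 2; the other (3 states) tracks partial matches of the forbidden pattern `ba`. Each combined state is a pair, one component from each; accept when both components accept.
6 states suffice.
        a   b  
>  S0   S1  S2 
 * S1   S0  S3 
   S2   S4  S2 
 * S3   S5  S3 
   S4   S5  S4 
   S5   S4  S5 
(> = start, * = accepting)

start=S0; accept=S1,S3; S0-a>S1; S0-b>S2; S1-a>S0; S1-b>S3; S2-a>S4; S2-b>S2; S3-a>S5; S3-b>S3; S4-a>S5; S4-b>S4; S5-a>S4; S5-b>S5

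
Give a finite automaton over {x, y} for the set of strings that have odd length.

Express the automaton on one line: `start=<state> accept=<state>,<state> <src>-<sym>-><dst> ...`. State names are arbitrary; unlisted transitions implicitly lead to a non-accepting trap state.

start=q0 accept=q1 q0-x->q1 q0-y->q1 q1-x->q0 q1-y->q0

Count input length modulo 2: every symbol advances one step around the cycle q0 → q1 → q0. Accept at q1.
A 2-state machine:
        x   y  
>  q0   q1  q1 
 * q1   q0  q0 
(> = start, * = accepting)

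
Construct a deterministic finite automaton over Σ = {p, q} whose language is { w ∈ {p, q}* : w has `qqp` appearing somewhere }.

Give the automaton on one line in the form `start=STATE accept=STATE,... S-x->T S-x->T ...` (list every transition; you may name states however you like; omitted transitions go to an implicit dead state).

start=A accept=D A-p->A A-q->B B-p->A B-q->C C-p->D C-q->C D-p->D D-q->D

States A..C record the length of the longest prefix of `qqp` that matches the current input suffix. Reaching D means `qqp` has been seen, and we stay there forever. Accept from D.
A 4-state machine:
       p  q 
>  A   A  B 
   B   A  C 
   C   D  C 
 * D   D  D 
(> = start, * = accepting)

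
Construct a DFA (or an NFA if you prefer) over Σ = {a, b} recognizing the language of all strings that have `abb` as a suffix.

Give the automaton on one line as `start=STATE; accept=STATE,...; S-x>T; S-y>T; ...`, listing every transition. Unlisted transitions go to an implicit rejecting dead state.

Remember how much of `abb` the current input suffix matches. State q0 means no match yet; q1 means the last symbol is `a`; q2 means the last 2 symbols are `ab`; q3 means the last 3 symbols are `abb`. Only q3 accepts. On a mismatch, fall back to the longest proper suffix that is still a prefix of `abb`.
With 4 states:
        a   b  
>  q0   q1  q0 
   q1   q1  q2 
   q2   q1  q3 
 * q3   q1  q0 
(> = start, * = accepting)

start=q0; accept=q3; q0-a>q1; q0-b>q0; q1-a>q1; q1-b>q2; q2-a>q1; q2-b>q3; q3-a>q1; q3-b>q0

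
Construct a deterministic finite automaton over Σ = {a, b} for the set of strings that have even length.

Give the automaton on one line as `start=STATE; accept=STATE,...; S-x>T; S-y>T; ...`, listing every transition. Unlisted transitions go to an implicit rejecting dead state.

Only the length mod 2 matters, so use a 2-cycle: from any state, every input symbol moves to the next state, wrapping q1 back to q0. Mark q0 accepting.
        a   b  
>* q0   q1  q1 
   q1   q0  q0 
(> = start, * = accepting)

start=q0; accept=q0; q0-a>q1; q0-b>q1; q1-a>q0; q1-b>q0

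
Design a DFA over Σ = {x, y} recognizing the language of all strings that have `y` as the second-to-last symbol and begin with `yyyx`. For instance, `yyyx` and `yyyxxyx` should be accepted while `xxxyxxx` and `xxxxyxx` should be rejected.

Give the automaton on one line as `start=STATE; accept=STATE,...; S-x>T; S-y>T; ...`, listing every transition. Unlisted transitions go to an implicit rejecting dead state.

start=s0; accept=s5,s8; s0-x>s1; s0-y>s2; s1-x>s1; s1-y>s1; s2-x>s1; s2-y>s3; s3-x>s1; s3-y>s4; s4-x>s5; s4-y>s1; s5-x>s6; s5-y>s7; s6-x>s6; s6-y>s7; s7-x>s5; s7-y>s8; s8-x>s5; s8-y>s8

Run two small machines in parallel and take their product. One (7 states) tracks the last 2 symbols read; the other (6 states) tracks whether the input so far still matches the prefix `yyyx`. Each combined state is a pair, one component from each; accept when both components accept. Minimizing collapses redundant product states.
With 9 states:
        x   y  
>  s0   s1  s2 
   s1   s1  s1 
   s2   s1  s3 
   s3   s1  s4 
   s4   s5  s1 
 * s5   s6  s7 
   s6   s6  s7 
   s7   s5  s8 
 * s8   s5  s8 
(> = start, * = accepting)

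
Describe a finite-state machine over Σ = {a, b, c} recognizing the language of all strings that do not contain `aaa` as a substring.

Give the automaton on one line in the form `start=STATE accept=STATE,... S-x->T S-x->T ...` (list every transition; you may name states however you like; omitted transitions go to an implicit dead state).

start=q0 accept=q0,q1,q2 q0-a->q1 q0-b->q0 q0-c->q0 q1-a->q2 q1-b->q0 q1-c->q0 q2-a->q3 q2-b->q0 q2-c->q0 q3-a->q3 q3-b->q3 q3-c->q3

Track partial matches of the forbidden pattern `aaa`. State q3 is a dead state reached once `aaa` has occurred; every other state accepts. q0 means no part of `aaa` is currently matched.
4 states suffice.
        a   b   c  
>* q0   q1  q0  q0 
 * q1   q2  q0  q0 
 * q2   q3  q0  q0 
   q3   q3  q3  q3 
(> = start, * = accepting)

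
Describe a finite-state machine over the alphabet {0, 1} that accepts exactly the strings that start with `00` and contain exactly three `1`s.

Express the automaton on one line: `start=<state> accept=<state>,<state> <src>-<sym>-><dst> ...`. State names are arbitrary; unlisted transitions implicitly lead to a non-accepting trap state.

Handle the two conditions separately and then intersect. One (4 states) tracks whether the input so far still matches the prefix `00`; the other (5 states) tracks the count of `1`s, saturating at 4. Each combined state is a pair, one component from each; accept when both components accept. After merging equivalent states the machine shrinks.
A 7-state machine:
        0   1  
>  S0   S1  S2 
   S1   S3  S2 
   S2   S2  S2 
   S3   S3  S4 
   S4   S4  S5 
   S5   S5  S6 
 * S6   S6  S2 
(> = start, * = accepting)

start=S0 accept=S6 S0-0->S1 S0-1->S2 S1-0->S3 S1-1->S2 S2-0->S2 S2-1->S2 S3-0->S3 S3-1->S4 S4-0->S4 S4-1->S5 S5-0->S5 S5-1->S6 S6-0->S6 S6-1->S2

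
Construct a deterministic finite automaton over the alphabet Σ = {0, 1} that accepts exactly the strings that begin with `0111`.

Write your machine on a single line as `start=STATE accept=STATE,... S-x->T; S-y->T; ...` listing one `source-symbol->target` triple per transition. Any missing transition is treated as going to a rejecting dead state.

Walk along `0111` while the input agrees: from A take `0` to B, and so on. Any deviation drops to the rejecting sink F. Once E is reached the prefix is confirmed and every continuation is accepted.
       0  1 
>  A   B  F 
   B   F  C 
   C   F  D 
   D   F  E 
 * E   E  E 
   F   F  F 
(> = start, * = accepting)

start=A; accept=E; A-0->B; A-1->F; B-0->F; B-1->C; C-0->F; C-1->D; D-0->F; D-1->E; E-0->E; E-1->E; F-0->F; F-1->F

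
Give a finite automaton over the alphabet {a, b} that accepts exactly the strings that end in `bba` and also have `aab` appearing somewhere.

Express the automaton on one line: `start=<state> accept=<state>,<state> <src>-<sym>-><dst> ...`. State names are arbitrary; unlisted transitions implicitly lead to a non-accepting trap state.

start=S0 accept=S9 S0-a->S1 S0-b->S2 S1-a->S3 S1-b->S2 S2-a->S1 S2-b->S4 S3-a->S3 S3-b->S5 S4-a->S6 S4-b->S4 S5-a->S7 S5-b->S8 S6-a->S3 S6-b->S2 S7-a->S7 S7-b->S5 S8-a->S9 S8-b->S8 S9-a->S7 S9-b->S5

Build one automaton per condition and run them in lockstep. The first has 4 states tracking how much of the suffix `bba` has currently been matched; the second has 4 states tracking whether and how much of `aab` has been seen. A product state is a pair (one from each), accepting exactly when both do.
        a   b  
>  S0   S1  S2 
   S1   S3  S2 
   S2   S1  S4 
   S3   S3  S5 
   S4   S6  S4 
   S5   S7  S8 
   S6   S3  S2 
   S7   S7  S5 
   S8   S9  S8 
 * S9   S7  S5 
(> = start, * = accepting)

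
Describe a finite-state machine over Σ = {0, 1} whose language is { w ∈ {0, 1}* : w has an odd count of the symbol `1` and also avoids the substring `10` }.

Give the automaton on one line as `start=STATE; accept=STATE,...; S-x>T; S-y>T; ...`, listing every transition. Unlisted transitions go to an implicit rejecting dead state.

start=q0; accept=q1; q0-0>q0; q0-1>q1; q1-0>q2; q1-1>q3; q2-0>q2; q2-1>q4; q3-0>q4; q3-1>q1; q4-0>q4; q4-1>q2

Run two small machines in parallel and take their product. The first has 2 states tracking the count of `1`s modulo 2; the second has 3 states tracking partial matches of the forbidden pattern `10`. A product state is a pair (one from each), accepting exactly when both do.
With 5 states:
        0   1  
>  q0   q0  q1 
 * q1   q2  q3 
   q2   q2  q4 
   q3   q4  q1 
   q4   q4  q2 
(> = start, * = accepting)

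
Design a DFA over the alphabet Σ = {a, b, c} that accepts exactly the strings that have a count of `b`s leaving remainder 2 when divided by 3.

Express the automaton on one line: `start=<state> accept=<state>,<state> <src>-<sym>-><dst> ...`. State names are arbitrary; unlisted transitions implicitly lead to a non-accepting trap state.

start=q0 accept=q2 q0-a->q0 q0-b->q1 q0-c->q0 q1-a->q1 q1-b->q2 q1-c->q1 q2-a->q2 q2-b->q0 q2-c->q2

The only thing that matters is how many `b`s have appeared, reduced mod 3. Use one state per residue: q0 for 0, …, q2 for 2. Reading `b` moves to the next residue; anything else stays put. q2 is accepting.
A 3-state machine:
        a   b   c  
>  q0   q0  q1  q0 
   q1   q1  q2  q1 
 * q2   q2  q0  q2 
(> = start, * = accepting)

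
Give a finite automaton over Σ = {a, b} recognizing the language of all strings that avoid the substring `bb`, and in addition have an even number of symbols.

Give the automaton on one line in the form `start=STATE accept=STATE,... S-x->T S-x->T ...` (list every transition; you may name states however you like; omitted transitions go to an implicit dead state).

start=S0 accept=S0,S3 S0-a->S1 S0-b->S2 S1-a->S0 S1-b->S3 S2-a->S0 S2-b->S4 S3-a->S1 S3-b->S4 S4-a->S4 S4-b->S4

Handle the two conditions separately and then intersect. One (3 states) tracks partial matches of the forbidden pattern `bb`; the other (2 states) tracks the input length modulo 2. Each combined state is a pair, one component from each; accept when both components accept. After merging equivalent states the machine shrinks.
With 5 states:
        a   b  
>* S0   S1  S2 
   S1   S0  S3 
   S2   S0  S4 
 * S3   S1  S4 
   S4   S4  S4 
(> = start, * = accepting)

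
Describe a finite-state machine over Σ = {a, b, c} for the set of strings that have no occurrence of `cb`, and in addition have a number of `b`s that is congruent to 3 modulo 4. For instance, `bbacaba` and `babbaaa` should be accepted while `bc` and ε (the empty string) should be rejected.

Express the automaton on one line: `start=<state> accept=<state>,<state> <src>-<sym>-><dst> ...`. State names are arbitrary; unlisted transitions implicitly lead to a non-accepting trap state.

Run two small machines in parallel and take their product. One (3 states) tracks partial matches of the forbidden pattern `cb`; the other (4 states) tracks the count of `b`s modulo 4. Each combined state is a pair, one component from each; accept when both components accept.
With 12 states:
          a    b    c  
>  q0     q0   q1   q2 
   q1     q1   q3   q4 
   q2     q0   q5   q2 
   q3     q3   q6   q7 
   q4     q1   q8   q4 
   q5     q5   q8   q5 
 * q6     q6   q0   q9 
   q7     q3  q10   q7 
   q8     q8  q10   q8 
 * q9     q6  q11   q9 
   q10   q10  q11  q10 
   q11   q11   q5  q11 
(> = start, * = accepting)

start=q0 accept=q6,q9 q0-a->q0 q0-b->q1 q0-c->q2 q1-a->q1 q1-b->q3 q1-c->q4 q2-a->q0 q2-b->q5 q2-c->q2 q3-a->q3 q3-b->q6 q3-c->q7 q4-a->q1 q4-b->q8 q4-c->q4 q5-a->q5 q5-b->q8 q5-c->q5 q6-a->q6 q6-b->q0 q6-c->q9 q7-a->q3 q7-b->q10 q7-c->q7 q8-a->q8 q8-b->q10 q8-c->q8 q9-a->q6 q9-b->q11 q9-c->q9 q10-a->q10 q10-b->q11 q10-c->q10 q11-a->q11 q11-b->q5 q11-c->q11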